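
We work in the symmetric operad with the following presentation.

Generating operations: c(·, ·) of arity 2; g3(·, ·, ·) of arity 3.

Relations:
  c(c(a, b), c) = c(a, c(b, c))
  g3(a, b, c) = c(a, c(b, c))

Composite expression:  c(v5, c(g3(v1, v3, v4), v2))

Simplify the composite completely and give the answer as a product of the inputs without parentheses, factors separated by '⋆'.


v5 ⋆ v1 ⋆ v3 ⋆ v4 ⋆ v2

Every regrouping of c is equal, so read the v-inputs in written order.
g3(v1, v3, v4) collapses to v1 ⋆ v3 ⋆ v4
c(g3(v1, v3, v4), v2) collapses to v1 ⋆ v3 ⋆ v4 ⋆ v2
c(v5, c(g3(v1, v3, v4), v2)) collapses to v5 ⋆ v1 ⋆ v3 ⋆ v4 ⋆ v2


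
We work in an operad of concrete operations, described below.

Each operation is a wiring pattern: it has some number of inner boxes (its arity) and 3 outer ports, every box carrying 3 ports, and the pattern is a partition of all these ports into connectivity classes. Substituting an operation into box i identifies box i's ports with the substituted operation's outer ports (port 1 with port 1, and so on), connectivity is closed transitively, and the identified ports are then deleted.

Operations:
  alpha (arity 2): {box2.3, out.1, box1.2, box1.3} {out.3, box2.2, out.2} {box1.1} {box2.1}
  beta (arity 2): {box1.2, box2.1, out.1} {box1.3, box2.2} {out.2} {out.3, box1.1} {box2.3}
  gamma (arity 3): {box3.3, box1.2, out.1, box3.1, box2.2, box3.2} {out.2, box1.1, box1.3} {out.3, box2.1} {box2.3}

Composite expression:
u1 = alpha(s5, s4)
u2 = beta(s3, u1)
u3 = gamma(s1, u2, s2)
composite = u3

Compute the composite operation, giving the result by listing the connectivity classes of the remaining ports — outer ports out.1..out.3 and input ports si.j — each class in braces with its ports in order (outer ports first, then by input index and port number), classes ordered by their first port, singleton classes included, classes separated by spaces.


Reachability decides: close wires over gamma-identified ports.
the subtree at alpha composes to {out.1, s4.3, s5.2, s5.3} {out.2, out.3, s4.2} {s4.1} {s5.1} on (s5, s4); out.j = own outer ports
the subtree at beta composes to {out.1, s3.2, s4.3, s5.2, s5.3} {out.2} {out.3, s3.1} {s3.3, s4.2} {s4.1} {s5.1} on (s3, s5, s4); out.j = own outer ports
the subtree at gamma composes to {out.1, s1.2, s2.1, s2.2, s2.3} {out.2, s1.1, s1.3} {out.3, s3.2, s4.3, s5.2, s5.3} {s3.1} {s3.3, s4.2} {s4.1} {s5.1} on (s1, s3, s5, s4, s2); out.j = own outer ports

{out.1, s1.2, s2.1, s2.2, s2.3} {out.2, s1.1, s1.3} {out.3, s3.2, s4.3, s5.2, s5.3} {s3.1} {s3.3, s4.2} {s4.1} {s5.1}


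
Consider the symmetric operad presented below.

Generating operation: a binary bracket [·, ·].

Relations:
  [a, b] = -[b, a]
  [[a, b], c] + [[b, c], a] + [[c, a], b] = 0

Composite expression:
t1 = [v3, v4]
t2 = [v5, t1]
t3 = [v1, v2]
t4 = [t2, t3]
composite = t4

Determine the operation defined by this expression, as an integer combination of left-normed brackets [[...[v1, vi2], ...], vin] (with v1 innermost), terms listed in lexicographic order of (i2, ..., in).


[[[[v1, v2], v3], v4], v5] - [[[[v1, v2], v4], v3], v5] - [[[[v1, v2], v5], v3], v4] + [[[[v1, v2], v5], v4], v3]

A multilinear Lie element is pinned by v1-initial words (v1 innermost).
Composite bracket: [[v5, [v3, v4]], [v1, v2]]
Under [a, b] = ab - ba we get 16 signed associative words (2^4 = 16).
Collect the words opening with v1:
  v1v2v3v4v5 (sign +1) contributes +[[[[v1, v2], v3], v4], v5]
  v1v2v4v3v5 (sign -1) contributes -[[[[v1, v2], v4], v3], v5]
  v1v2v5v3v4 (sign -1) contributes -[[[[v1, v2], v5], v3], v4]
  v1v2v5v4v3 (sign +1) contributes +[[[[v1, v2], v5], v4], v3]


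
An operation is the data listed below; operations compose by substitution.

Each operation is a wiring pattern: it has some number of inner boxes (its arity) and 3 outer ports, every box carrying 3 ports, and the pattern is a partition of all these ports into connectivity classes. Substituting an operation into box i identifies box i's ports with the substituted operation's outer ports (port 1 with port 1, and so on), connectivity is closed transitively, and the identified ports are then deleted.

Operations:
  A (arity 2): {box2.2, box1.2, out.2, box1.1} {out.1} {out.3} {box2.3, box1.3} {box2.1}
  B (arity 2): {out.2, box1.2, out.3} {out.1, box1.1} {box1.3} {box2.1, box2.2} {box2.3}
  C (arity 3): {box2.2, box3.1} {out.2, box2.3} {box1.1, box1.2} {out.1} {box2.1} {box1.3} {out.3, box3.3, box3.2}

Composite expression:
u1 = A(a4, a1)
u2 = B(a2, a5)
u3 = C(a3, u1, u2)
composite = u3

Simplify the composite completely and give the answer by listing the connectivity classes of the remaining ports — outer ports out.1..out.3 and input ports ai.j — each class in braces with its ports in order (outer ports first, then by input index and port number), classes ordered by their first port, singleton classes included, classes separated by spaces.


Connectivity passes through glued C-boundaries; trace each wire chain.
after A, the pattern on (a4, a1) reads {out.1} {out.2, a1.2, a4.1, a4.2} {out.3} {a1.1} {a1.3, a4.3} (out.j = its outer ports)
after B, the pattern on (a2, a5) reads {out.1, a2.1} {out.2, out.3, a2.2} {a2.3} {a5.1, a5.2} {a5.3} (out.j = its outer ports)
after C, the pattern on (a3, a4, a1, a2, a5) reads {out.1} {out.2} {out.3, a2.2} {a1.1} {a1.2, a2.1, a4.1, a4.2} {a1.3, a4.3} {a2.3} {a3.1, a3.2} {a3.3} {a5.1, a5.2} {a5.3} (out.j = its outer ports)

{out.1} {out.2} {out.3, a2.2} {a1.1} {a1.2, a2.1, a4.1, a4.2} {a1.3, a4.3} {a2.3} {a3.1, a3.2} {a3.3} {a5.1, a5.2} {a5.3}


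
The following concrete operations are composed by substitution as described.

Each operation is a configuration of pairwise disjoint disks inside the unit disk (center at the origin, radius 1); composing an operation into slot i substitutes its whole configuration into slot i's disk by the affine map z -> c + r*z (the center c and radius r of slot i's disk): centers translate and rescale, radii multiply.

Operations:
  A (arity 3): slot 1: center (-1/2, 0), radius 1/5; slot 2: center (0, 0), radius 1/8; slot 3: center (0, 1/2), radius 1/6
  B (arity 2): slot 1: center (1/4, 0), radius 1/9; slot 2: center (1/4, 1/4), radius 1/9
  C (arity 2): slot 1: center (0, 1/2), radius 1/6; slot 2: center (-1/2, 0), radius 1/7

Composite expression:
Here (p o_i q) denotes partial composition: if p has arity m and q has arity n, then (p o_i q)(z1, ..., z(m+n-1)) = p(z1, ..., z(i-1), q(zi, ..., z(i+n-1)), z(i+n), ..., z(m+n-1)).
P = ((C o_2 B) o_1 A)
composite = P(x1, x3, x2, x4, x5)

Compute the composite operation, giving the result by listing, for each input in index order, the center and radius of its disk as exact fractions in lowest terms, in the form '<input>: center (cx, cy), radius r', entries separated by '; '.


x1: center (-1/12, 1/2), radius 1/30; x2: center (0, 7/12), radius 1/36; x3: center (0, 1/2), radius 1/48; x4: center (-13/28, 0), radius 1/63; x5: center (-13/28, 1/28), radius 1/63

Below C, radii multiply path by path; the x-disk centers shift.
tracing x1 down its 2-map path: center (-1/12, 1/2), radius 1/30
tracing x3 down its 2-map path: center (0, 1/2), radius 1/48
tracing x2 down its 2-map path: center (0, 7/12), radius 1/36
tracing x4 down its 2-map path: center (-13/28, 0), radius 1/63
tracing x5 down its 2-map path: center (-13/28, 1/28), radius 1/63


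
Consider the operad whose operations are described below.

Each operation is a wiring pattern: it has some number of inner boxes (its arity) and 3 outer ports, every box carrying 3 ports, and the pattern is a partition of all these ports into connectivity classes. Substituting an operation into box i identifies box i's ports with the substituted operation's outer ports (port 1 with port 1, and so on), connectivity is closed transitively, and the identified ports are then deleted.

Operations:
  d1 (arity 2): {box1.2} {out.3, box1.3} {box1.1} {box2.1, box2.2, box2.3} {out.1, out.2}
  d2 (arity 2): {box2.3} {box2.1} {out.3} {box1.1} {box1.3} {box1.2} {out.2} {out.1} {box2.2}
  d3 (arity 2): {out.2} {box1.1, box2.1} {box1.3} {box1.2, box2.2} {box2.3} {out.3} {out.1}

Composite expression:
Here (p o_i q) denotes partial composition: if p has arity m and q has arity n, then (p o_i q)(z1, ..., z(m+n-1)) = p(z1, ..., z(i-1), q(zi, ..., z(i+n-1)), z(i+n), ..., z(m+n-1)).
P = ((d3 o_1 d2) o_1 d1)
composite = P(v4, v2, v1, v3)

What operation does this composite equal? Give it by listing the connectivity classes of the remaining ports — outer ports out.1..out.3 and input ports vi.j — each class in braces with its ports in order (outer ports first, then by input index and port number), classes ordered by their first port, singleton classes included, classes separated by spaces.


{out.1} {out.2} {out.3} {v1.1} {v1.2} {v1.3} {v2.1, v2.2, v2.3} {v3.1} {v3.2} {v3.3} {v4.1} {v4.2} {v4.3}

After gluing at d3, chains via deleted ports link the v-ports.
stage d1: inputs (v4, v2), connectivity {out.1, out.2} {out.3, v4.3} {v2.1, v2.2, v2.3} {v4.1} {v4.2}, out.j its boundary
stage d2: inputs (v4, v2, v1), connectivity {out.1} {out.2} {out.3} {v1.1} {v1.2} {v1.3} {v2.1, v2.2, v2.3} {v4.1} {v4.2} {v4.3}, out.j its boundary
stage d3: inputs (v4, v2, v1, v3), connectivity {out.1} {out.2} {out.3} {v1.1} {v1.2} {v1.3} {v2.1, v2.2, v2.3} {v3.1} {v3.2} {v3.3} {v4.1} {v4.2} {v4.3}, out.j its boundary


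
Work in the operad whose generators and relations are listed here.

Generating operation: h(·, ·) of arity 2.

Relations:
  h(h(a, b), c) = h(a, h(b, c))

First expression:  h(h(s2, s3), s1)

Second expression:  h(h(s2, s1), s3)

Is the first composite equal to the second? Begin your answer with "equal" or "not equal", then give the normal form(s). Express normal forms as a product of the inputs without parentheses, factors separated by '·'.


not equal — first s2 · s3 · s1, second s2 · s1 · s3

The first expression reduces to s2 · s3 · s1
The second expression reduces to s2 · s1 · s3
Different reductions; not equal.


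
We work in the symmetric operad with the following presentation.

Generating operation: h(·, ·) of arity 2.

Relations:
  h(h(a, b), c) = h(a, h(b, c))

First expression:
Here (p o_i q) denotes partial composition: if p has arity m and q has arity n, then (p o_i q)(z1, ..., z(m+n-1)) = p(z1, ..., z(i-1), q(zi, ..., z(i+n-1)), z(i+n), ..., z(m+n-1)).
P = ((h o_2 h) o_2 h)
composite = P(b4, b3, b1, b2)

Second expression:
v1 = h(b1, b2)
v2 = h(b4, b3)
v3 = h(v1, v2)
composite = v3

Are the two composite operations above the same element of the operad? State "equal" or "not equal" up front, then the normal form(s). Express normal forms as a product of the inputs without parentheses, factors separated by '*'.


not equal; first: b4 * b3 * b1 * b2; second: b1 * b2 * b4 * b3

The first expression, normalized: b4 * b3 * b1 * b2
The second expression, normalized: b1 * b2 * b4 * b3
Distinct normal forms: not equal.


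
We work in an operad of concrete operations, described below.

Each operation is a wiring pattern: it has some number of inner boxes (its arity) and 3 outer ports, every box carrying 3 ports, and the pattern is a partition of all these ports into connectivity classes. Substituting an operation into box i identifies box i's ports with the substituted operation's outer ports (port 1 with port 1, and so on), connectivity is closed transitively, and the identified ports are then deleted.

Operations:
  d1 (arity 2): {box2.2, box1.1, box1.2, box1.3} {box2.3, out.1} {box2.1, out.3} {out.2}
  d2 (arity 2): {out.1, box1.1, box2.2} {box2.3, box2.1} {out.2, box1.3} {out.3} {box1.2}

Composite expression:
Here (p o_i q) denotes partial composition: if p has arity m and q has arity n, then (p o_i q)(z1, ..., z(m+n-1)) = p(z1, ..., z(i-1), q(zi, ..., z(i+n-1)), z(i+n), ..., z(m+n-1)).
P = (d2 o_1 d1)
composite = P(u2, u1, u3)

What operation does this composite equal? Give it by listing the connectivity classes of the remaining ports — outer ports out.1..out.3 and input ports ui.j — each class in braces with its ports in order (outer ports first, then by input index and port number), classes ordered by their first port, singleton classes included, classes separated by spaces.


{out.1, u1.3, u3.2} {out.2, u1.1} {out.3} {u1.2, u2.1, u2.2, u2.3} {u3.1, u3.3}

Treat the ports identified at d2 as solder joints: merge, then drop.
the subtree at d1 composes to {out.1, u1.3} {out.2} {out.3, u1.1} {u1.2, u2.1, u2.2, u2.3} on (u2, u1); out.j = own outer ports
the subtree at d2 composes to {out.1, u1.3, u3.2} {out.2, u1.1} {out.3} {u1.2, u2.1, u2.2, u2.3} {u3.1, u3.3} on (u2, u1, u3); out.j = own outer ports


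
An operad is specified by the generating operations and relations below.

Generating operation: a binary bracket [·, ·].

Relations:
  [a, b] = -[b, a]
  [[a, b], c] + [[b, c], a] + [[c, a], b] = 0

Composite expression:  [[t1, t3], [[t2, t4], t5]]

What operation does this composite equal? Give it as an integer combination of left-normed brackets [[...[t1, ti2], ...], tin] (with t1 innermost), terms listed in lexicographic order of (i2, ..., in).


[[[[t1, t3], t2], t4], t5] - [[[[t1, t3], t4], t2], t5] - [[[[t1, t3], t5], t2], t4] + [[[[t1, t3], t5], t4], t2]

Expand each bracket as ab - ba; the t1-initial words give the coefficients.
Composite bracket: [[t1, t3], [[t2, t4], t5]]
Under [a, b] = ab - ba we get 16 signed associative words (2^4 = 16).
Keep just the words that open with t1:
  sign of t1t3t2t4t5 is +1, so it contributes +[[[[t1, t3], t2], t4], t5]
  sign of t1t3t4t2t5 is -1, so it contributes -[[[[t1, t3], t4], t2], t5]
  sign of t1t3t5t2t4 is -1, so it contributes -[[[[t1, t3], t5], t2], t4]
  sign of t1t3t5t4t2 is +1, so it contributes +[[[[t1, t3], t5], t4], t2]


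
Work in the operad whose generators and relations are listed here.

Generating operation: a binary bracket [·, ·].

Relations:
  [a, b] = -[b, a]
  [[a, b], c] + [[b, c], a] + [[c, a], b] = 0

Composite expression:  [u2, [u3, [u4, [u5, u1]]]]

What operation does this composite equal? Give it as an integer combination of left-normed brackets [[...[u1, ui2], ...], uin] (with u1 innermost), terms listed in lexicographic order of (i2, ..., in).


[[[[u1, u5], u4], u3], u2]

A multilinear Lie element is pinned by u1-initial words (u1 innermost).
Composite bracket: [u2, [u3, [u4, [u5, u1]]]]
Applying ab - ba throughout gives 16 signed words (2^4 = 16).
The u1-initial words carry the normal form:
  u1u5u4u3u2 appears with sign +1, giving the term +[[[[u1, u5], u4], u3], u2]


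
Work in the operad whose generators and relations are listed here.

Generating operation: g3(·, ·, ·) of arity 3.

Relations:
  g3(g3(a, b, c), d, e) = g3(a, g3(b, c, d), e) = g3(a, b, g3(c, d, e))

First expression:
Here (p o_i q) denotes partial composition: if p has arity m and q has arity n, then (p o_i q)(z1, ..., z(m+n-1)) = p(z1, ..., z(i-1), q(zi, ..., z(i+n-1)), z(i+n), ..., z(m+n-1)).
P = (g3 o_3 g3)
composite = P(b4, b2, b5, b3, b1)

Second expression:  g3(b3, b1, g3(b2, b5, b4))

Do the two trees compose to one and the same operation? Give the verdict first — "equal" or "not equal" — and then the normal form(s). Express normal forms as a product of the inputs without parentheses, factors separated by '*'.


not equal: they reduce to b4 * b2 * b5 * b3 * b1 and b3 * b1 * b2 * b5 * b4

In normal form, the first expression is b4 * b2 * b5 * b3 * b1
In normal form, the second expression is b3 * b1 * b2 * b5 * b4
No match — not equal.


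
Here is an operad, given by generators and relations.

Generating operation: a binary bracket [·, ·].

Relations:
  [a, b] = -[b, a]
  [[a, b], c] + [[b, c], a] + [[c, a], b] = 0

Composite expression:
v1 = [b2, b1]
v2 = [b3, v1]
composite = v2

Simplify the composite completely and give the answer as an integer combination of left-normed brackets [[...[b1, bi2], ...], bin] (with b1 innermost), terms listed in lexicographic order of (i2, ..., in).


[[b1, b2], b3]


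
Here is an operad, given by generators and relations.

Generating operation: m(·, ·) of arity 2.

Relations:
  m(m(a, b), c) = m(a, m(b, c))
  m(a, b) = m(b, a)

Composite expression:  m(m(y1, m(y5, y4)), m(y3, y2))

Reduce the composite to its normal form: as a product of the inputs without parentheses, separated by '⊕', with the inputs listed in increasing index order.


y1 ⊕ y2 ⊕ y3 ⊕ y4 ⊕ y5

Key point: m commutes, so take the y-inputs in any fixed order.
m(y5, y4) linearizes to y5 ⊕ y4
m(y1, m(y5, y4)) linearizes to y1 ⊕ y5 ⊕ y4
m(y3, y2) linearizes to y3 ⊕ y2
m(m(y1, m(y5, y4)), m(y3, y2)) linearizes to y1 ⊕ y5 ⊕ y4 ⊕ y3 ⊕ y2
putting the inputs in ascending order: y1 ⊕ y2 ⊕ y3 ⊕ y4 ⊕ y5


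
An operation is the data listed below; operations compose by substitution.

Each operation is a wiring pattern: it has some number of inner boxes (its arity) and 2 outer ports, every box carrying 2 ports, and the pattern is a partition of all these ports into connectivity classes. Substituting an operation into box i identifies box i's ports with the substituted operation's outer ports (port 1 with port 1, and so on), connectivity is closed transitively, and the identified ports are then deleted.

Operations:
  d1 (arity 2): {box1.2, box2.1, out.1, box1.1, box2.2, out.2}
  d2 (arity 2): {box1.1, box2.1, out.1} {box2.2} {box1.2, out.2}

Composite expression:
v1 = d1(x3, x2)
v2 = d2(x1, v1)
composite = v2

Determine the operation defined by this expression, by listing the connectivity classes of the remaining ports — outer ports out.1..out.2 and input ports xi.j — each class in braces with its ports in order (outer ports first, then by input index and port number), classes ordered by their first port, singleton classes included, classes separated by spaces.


{out.1, x1.1, x2.1, x2.2, x3.1, x3.2} {out.2, x1.2}

Substituting into d2 glues patterns; closure does the rest.
d1 over (x3, x2) gives {out.1, out.2, x2.1, x2.2, x3.1, x3.2}, out.j being that stage's outer ports
d2 over (x1, x3, x2) gives {out.1, x1.1, x2.1, x2.2, x3.1, x3.2} {out.2, x1.2}, out.j being that stage's outer ports


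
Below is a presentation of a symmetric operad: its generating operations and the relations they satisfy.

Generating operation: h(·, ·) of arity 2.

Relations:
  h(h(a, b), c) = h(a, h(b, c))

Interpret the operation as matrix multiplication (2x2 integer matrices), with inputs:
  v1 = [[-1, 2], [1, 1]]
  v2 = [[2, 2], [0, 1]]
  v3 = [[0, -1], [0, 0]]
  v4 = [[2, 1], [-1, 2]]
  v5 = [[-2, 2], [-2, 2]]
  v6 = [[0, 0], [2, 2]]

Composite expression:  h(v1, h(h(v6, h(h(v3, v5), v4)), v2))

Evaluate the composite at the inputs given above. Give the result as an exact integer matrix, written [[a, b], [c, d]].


h(v3, v5) = [[2, -2], [0, 0]]
h(h(v3, v5), v4) = [[6, -2], [0, 0]]
h(v6, h(h(v3, v5), v4)) = [[0, 0], [12, -4]]
h(h(v6, h(h(v3, v5), v4)), v2) = [[0, 0], [24, 20]]
h(v1, h(h(v6, h(h(v3, v5), v4)), v2)) = [[48, 40], [24, 20]]

[[48, 40], [24, 20]]


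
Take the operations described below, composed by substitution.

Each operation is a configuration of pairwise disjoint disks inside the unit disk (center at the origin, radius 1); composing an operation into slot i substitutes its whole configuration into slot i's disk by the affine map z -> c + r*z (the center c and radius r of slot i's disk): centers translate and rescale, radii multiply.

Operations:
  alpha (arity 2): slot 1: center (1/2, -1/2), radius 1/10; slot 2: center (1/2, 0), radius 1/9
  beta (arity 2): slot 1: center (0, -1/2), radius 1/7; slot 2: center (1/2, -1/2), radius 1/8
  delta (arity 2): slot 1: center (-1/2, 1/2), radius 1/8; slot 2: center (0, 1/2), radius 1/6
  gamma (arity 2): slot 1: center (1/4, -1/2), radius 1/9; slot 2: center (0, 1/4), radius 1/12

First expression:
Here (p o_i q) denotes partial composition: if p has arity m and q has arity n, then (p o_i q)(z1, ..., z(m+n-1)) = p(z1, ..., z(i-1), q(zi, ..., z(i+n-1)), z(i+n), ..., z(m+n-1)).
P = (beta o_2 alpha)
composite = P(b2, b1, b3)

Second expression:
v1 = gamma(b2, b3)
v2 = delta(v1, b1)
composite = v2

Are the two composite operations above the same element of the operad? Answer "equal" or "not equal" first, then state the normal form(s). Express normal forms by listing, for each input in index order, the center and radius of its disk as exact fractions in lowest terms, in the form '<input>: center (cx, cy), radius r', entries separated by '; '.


In normal form, the first expression is b1: center (9/16, -9/16), radius 1/80; b2: center (0, -1/2), radius 1/7; b3: center (9/16, -1/2), radius 1/72
In normal form, the second expression is b1: center (0, 1/2), radius 1/6; b2: center (-15/32, 7/16), radius 1/72; b3: center (-1/2, 17/32), radius 1/96
They disagree, so not equal.

not equal — first b1: center (9/16, -9/16), radius 1/80; b2: center (0, -1/2), radius 1/7; b3: center (9/16, -1/2), radius 1/72, second b1: center (0, 1/2), radius 1/6; b2: center (-15/32, 7/16), radius 1/72; b3: center (-1/2, 17/32), radius 1/96


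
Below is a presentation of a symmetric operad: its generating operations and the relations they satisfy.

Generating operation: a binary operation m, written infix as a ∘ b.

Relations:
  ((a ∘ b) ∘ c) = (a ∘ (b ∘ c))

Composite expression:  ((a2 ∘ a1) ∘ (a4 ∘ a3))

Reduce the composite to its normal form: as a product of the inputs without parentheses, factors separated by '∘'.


a2 ∘ a1 ∘ a4 ∘ a3

The m-tree's shape is irrelevant; the a-reading-order decides.
(a2 ∘ a1) spells out as a2 ∘ a1
(a4 ∘ a3) spells out as a4 ∘ a3
((a2 ∘ a1) ∘ (a4 ∘ a3)) spells out as a2 ∘ a1 ∘ a4 ∘ a3


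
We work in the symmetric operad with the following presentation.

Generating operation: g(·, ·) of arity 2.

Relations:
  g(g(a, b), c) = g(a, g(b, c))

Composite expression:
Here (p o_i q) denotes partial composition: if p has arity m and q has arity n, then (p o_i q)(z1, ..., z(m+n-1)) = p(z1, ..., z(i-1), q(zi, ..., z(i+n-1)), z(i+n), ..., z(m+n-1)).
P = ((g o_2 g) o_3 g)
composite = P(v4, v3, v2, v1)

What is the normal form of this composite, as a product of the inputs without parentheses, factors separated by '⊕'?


v4 ⊕ v3 ⊕ v2 ⊕ v1


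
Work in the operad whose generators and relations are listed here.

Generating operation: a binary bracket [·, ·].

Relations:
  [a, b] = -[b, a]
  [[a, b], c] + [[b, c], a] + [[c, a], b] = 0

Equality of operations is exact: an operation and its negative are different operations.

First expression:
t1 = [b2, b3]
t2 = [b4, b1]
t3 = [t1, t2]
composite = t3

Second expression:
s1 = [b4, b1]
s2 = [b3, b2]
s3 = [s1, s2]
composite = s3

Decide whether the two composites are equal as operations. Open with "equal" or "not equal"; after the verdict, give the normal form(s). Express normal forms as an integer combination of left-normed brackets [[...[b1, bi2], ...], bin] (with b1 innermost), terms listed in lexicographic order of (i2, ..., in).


equal; the common form is [[[b1, b4], b2], b3] - [[[b1, b4], b3], b2]

The first composite normalizes to [[[b1, b4], b2], b3] - [[[b1, b4], b3], b2]
The second composite normalizes to [[[b1, b4], b2], b3] - [[[b1, b4], b3], b2]
One common form — equal.


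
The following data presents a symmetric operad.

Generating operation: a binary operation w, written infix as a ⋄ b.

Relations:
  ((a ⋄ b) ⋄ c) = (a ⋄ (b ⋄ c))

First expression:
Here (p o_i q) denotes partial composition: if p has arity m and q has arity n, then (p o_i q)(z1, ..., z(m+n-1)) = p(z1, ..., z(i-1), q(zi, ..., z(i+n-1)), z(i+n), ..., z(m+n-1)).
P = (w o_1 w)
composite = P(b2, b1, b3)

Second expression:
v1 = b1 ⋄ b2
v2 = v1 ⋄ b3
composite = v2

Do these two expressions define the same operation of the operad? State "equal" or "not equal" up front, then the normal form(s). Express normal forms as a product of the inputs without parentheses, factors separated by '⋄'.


not equal: they reduce to b2 ⋄ b1 ⋄ b3 and b1 ⋄ b2 ⋄ b3

Reducing the first expression gives b2 ⋄ b1 ⋄ b3
Reducing the second expression gives b1 ⋄ b2 ⋄ b3
Different reductions; not equal.


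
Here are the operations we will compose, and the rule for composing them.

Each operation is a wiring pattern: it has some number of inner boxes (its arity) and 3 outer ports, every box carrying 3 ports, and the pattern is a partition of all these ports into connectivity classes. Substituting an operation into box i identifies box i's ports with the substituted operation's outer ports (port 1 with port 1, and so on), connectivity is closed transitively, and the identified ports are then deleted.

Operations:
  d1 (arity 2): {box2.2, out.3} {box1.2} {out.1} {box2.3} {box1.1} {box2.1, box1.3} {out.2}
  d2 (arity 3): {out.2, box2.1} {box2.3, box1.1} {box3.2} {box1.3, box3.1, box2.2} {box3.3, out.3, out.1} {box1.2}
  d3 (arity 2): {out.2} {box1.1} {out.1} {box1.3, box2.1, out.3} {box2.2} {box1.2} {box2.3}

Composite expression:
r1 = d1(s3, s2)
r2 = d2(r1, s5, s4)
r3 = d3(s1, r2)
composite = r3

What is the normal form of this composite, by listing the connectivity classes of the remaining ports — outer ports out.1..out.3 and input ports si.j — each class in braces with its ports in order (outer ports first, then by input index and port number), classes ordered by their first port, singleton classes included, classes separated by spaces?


{out.1} {out.2} {out.3, s1.3, s4.3} {s1.1} {s1.2} {s2.1, s3.3} {s2.2, s4.1, s5.2} {s2.3} {s3.1} {s3.2} {s4.2} {s5.1} {s5.3}


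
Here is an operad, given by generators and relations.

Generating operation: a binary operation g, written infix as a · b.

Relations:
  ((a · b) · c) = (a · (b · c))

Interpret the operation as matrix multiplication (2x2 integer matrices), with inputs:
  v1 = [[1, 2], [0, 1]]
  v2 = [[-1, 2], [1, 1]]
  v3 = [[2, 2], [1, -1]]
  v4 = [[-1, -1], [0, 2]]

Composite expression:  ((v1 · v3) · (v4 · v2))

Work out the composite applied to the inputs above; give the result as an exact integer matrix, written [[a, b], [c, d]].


[[0, -12], [-2, -5]]

(v1 · v3) = [[4, 0], [1, -1]]
(v4 · v2) = [[0, -3], [2, 2]]
((v1 · v3) · (v4 · v2)) = [[0, -12], [-2, -5]]


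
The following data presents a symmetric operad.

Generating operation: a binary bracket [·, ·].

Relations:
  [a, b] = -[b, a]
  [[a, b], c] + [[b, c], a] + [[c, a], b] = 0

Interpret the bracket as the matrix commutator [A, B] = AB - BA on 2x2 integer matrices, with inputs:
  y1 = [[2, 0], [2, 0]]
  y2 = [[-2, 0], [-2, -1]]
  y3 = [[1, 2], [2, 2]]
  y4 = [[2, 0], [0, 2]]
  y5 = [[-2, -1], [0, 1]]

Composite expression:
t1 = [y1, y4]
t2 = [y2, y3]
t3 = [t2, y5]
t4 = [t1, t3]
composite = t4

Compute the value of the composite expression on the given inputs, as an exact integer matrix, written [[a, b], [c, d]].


[[0, 0], [0, 0]]

[y1, y4] = [[0, 0], [0, 0]]
[y2, y3] = [[4, -2], [4, -4]]
[[y2, y3], y5] = [[4, -14], [-12, -4]]
[[y1, y4], [[y2, y3], y5]] = [[0, 0], [0, 0]]


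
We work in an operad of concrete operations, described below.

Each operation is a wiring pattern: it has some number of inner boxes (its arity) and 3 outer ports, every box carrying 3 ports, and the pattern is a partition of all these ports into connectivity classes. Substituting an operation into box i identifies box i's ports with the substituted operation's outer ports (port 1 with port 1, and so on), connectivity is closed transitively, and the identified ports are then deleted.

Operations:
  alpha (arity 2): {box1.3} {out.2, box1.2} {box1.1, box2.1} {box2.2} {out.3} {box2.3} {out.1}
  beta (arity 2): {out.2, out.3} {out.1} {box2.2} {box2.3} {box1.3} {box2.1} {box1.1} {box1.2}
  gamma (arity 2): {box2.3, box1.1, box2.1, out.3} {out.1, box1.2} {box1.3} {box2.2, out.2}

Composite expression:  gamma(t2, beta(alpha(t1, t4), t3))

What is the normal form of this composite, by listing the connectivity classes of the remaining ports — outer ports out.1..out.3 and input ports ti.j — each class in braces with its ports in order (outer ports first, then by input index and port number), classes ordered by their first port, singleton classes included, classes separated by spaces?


{out.1, t2.2} {out.2, out.3, t2.1} {t1.1, t4.1} {t1.2} {t1.3} {t2.3} {t3.1} {t3.2} {t3.3} {t4.2} {t4.3}

Treat the ports identified at gamma as solder joints: merge, then drop.
stage alpha: inputs (t1, t4), connectivity {out.1} {out.2, t1.2} {out.3} {t1.1, t4.1} {t1.3} {t4.2} {t4.3}, out.j its boundary
stage beta: inputs (t1, t4, t3), connectivity {out.1} {out.2, out.3} {t1.1, t4.1} {t1.2} {t1.3} {t3.1} {t3.2} {t3.3} {t4.2} {t4.3}, out.j its boundary
stage gamma: inputs (t2, t1, t4, t3), connectivity {out.1, t2.2} {out.2, out.3, t2.1} {t1.1, t4.1} {t1.2} {t1.3} {t2.3} {t3.1} {t3.2} {t3.3} {t4.2} {t4.3}, out.j its boundary


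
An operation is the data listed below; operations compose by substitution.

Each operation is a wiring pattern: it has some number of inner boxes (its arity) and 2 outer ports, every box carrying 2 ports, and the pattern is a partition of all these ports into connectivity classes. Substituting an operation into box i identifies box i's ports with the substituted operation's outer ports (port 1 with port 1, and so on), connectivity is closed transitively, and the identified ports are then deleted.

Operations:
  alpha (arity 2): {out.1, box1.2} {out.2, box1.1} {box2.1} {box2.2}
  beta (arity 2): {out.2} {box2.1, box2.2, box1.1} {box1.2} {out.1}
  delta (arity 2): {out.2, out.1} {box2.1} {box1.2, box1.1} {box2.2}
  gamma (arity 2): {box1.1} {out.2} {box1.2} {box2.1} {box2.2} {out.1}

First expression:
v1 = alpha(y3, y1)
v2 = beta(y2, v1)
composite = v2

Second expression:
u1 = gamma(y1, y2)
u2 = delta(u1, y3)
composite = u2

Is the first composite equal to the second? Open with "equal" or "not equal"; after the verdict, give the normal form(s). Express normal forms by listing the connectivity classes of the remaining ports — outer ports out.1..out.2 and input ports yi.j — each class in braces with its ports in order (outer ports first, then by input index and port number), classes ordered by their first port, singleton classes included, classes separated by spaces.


not equal: they reduce to {out.1} {out.2} {y1.1} {y1.2} {y2.1, y3.1, y3.2} {y2.2} and {out.1, out.2} {y1.1} {y1.2} {y2.1} {y2.2} {y3.1} {y3.2}


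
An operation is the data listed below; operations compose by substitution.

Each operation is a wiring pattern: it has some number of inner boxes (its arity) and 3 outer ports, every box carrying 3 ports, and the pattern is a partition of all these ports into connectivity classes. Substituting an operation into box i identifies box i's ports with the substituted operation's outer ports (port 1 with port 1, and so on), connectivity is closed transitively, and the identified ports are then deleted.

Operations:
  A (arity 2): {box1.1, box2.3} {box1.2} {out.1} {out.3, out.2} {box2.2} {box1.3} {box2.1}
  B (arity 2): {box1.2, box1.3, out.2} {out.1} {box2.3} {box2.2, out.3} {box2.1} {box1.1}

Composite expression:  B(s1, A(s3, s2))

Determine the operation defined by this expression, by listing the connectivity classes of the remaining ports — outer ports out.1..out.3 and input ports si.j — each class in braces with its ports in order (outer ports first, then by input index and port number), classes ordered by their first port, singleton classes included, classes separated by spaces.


{out.1} {out.2, s1.2, s1.3} {out.3} {s1.1} {s2.1} {s2.2} {s2.3, s3.1} {s3.2} {s3.3}

Two ports join when wires chain via B-identified ports.
through A, on inputs (s3, s2): {out.1} {out.2, out.3} {s2.1} {s2.2} {s2.3, s3.1} {s3.2} {s3.3} (out.j = stage outer ports)
through B, on inputs (s1, s3, s2): {out.1} {out.2, s1.2, s1.3} {out.3} {s1.1} {s2.1} {s2.2} {s2.3, s3.1} {s3.2} {s3.3} (out.j = stage outer ports)


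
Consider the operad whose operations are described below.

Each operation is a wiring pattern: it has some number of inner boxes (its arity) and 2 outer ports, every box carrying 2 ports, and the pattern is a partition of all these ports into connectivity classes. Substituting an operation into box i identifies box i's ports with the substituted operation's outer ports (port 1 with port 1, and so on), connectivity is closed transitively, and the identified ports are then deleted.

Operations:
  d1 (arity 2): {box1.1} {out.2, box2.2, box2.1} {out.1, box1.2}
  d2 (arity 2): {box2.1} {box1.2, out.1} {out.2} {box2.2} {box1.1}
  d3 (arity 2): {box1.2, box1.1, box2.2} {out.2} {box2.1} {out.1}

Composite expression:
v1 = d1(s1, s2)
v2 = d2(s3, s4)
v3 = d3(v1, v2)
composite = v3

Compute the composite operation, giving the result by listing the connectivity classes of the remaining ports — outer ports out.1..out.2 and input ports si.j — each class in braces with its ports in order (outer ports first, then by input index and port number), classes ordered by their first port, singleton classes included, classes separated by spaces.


Reachability decides: close wires over d3-identified ports.
stage d1: inputs (s1, s2), connectivity {out.1, s1.2} {out.2, s2.1, s2.2} {s1.1}, out.j its boundary
stage d2: inputs (s3, s4), connectivity {out.1, s3.2} {out.2} {s3.1} {s4.1} {s4.2}, out.j its boundary
stage d3: inputs (s1, s2, s3, s4), connectivity {out.1} {out.2} {s1.1} {s1.2, s2.1, s2.2} {s3.1} {s3.2} {s4.1} {s4.2}, out.j its boundary

{out.1} {out.2} {s1.1} {s1.2, s2.1, s2.2} {s3.1} {s3.2} {s4.1} {s4.2}


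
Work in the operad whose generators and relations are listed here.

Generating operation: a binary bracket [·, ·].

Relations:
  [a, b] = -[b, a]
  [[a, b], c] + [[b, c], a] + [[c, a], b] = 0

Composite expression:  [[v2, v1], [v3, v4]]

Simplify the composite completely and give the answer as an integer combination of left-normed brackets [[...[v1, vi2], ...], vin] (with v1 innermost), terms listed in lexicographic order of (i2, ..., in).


-[[[v1, v2], v3], v4] + [[[v1, v2], v4], v3]

Skip Jacobi rewriting: expand, keep v1-initial words, read off terms.
Composite bracket: [[v2, v1], [v3, v4]]
Expanding via [a, b] = ab - ba: 8 signed words (2^3 = 8).
Only words starting with v1 matter:
  v1v2v3v4 appears with sign -1, giving the term -[[[v1, v2], v3], v4]
  v1v2v4v3 appears with sign +1, giving the term +[[[v1, v2], v4], v3]


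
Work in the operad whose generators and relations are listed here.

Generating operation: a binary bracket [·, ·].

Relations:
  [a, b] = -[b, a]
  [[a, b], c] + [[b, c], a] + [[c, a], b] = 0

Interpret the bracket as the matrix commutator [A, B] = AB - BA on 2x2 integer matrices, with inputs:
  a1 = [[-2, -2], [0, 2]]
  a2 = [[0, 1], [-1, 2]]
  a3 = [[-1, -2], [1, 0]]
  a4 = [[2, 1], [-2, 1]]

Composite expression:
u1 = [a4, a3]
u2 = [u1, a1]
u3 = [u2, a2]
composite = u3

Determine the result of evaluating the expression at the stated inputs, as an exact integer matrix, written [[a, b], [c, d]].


[[-4, 20], [12, 4]]


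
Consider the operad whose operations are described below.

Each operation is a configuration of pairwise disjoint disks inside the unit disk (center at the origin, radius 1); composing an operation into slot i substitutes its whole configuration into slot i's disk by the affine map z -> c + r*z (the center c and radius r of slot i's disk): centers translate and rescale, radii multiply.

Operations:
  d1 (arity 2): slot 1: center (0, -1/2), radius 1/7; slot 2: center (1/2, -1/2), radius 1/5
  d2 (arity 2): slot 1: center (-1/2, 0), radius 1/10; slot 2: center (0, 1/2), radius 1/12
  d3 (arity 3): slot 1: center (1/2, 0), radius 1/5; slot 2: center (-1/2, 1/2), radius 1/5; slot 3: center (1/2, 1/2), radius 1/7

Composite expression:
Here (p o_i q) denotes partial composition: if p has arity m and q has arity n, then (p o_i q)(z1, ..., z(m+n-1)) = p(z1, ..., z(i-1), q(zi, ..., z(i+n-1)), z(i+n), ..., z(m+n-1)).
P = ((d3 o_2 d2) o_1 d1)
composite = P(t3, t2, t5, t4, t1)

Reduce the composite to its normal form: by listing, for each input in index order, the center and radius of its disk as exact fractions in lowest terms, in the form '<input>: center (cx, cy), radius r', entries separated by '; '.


t1: center (1/2, 1/2), radius 1/7; t2: center (3/5, -1/10), radius 1/25; t3: center (1/2, -1/10), radius 1/35; t4: center (-1/2, 3/5), radius 1/60; t5: center (-3/5, 1/2), radius 1/50

Nesting under d3 composes maps z -> c + r*z down each t-path.
tracing t3 down its 2-map path: center (1/2, -1/10), radius 1/35
tracing t2 down its 2-map path: center (3/5, -1/10), radius 1/25
tracing t5 down its 2-map path: center (-3/5, 1/2), radius 1/50
tracing t4 down its 2-map path: center (-1/2, 3/5), radius 1/60
tracing t1 down its 1-map path: center (1/2, 1/2), radius 1/7


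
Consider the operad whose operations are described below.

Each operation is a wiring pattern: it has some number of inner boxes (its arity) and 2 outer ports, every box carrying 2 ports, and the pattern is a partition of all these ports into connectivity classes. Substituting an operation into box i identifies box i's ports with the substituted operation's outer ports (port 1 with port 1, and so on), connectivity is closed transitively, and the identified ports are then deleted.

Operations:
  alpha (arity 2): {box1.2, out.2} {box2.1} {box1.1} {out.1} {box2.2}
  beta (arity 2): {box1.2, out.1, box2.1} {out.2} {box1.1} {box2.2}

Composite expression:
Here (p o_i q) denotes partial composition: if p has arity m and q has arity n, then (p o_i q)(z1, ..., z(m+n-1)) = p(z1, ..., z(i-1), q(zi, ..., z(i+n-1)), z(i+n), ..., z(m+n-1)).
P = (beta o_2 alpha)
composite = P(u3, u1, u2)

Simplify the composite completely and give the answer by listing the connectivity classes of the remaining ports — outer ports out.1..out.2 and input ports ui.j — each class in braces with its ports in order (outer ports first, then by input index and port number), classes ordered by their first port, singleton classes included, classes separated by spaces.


{out.1, u3.2} {out.2} {u1.1} {u1.2} {u2.1} {u2.2} {u3.1}


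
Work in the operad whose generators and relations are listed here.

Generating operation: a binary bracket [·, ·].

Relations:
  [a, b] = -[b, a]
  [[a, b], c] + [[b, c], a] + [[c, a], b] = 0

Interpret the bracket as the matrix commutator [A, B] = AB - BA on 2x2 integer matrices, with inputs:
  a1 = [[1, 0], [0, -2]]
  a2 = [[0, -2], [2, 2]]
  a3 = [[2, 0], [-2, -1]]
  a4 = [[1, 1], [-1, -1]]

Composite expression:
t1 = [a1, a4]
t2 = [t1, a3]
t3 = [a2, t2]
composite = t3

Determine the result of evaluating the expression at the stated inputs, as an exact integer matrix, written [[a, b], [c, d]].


[[0, -6], [-6, 0]]

[a1, a4] = [[0, 3], [3, 0]]
[[a1, a4], a3] = [[-6, -9], [9, 6]]
[a2, [[a1, a4], a3]] = [[0, -6], [-6, 0]]


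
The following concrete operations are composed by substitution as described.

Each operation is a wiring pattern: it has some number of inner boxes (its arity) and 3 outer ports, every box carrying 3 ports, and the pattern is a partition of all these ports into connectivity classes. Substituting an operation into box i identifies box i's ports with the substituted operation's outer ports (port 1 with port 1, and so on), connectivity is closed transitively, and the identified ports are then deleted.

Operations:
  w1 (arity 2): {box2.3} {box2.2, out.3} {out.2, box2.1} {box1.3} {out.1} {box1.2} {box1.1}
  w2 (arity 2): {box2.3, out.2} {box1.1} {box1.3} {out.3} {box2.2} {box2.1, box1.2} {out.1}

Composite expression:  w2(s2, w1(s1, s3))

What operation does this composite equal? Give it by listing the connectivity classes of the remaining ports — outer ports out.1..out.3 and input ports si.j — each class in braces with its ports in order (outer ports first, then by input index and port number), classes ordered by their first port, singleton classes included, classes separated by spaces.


Reachability decides: close wires over w2-identified ports.
stage w1: inputs (s1, s3), connectivity {out.1} {out.2, s3.1} {out.3, s3.2} {s1.1} {s1.2} {s1.3} {s3.3}, out.j its boundary
stage w2: inputs (s2, s1, s3), connectivity {out.1} {out.2, s3.2} {out.3} {s1.1} {s1.2} {s1.3} {s2.1} {s2.2} {s2.3} {s3.1} {s3.3}, out.j its boundary

{out.1} {out.2, s3.2} {out.3} {s1.1} {s1.2} {s1.3} {s2.1} {s2.2} {s2.3} {s3.1} {s3.3}


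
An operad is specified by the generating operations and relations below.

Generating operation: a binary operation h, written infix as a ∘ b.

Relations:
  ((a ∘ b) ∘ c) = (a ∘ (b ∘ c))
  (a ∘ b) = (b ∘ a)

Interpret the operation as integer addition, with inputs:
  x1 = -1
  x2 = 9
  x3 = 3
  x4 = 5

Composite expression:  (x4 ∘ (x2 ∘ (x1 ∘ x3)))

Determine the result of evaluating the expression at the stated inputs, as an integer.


16
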